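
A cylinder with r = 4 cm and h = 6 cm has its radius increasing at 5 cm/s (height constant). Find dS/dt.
140π cm²/s

S = 2πrh + 2πr² (lateral + bases)
dS/dt = (2πh + 4πr)·dr/dt = (2π·6 + 4π·4)·5
= 140π cm²/s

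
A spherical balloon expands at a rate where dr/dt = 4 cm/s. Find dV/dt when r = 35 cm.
19600π cm³/s

V = (4/3)πr³
dV/dt = dV/dr · dr/dt = 4πr² · 4
At r = 35: dV/dt = 19600π cm³/s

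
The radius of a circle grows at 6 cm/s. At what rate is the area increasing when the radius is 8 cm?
96π cm²/s

A = πr²
dA/dt = 2πr · dr/dt = 2π(8)(6) = 96π cm²/s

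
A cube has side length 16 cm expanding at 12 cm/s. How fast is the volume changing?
9216 cm³/s

V = s³
dV/dt = 3s² · ds/dt = 3·16²·12 = 9216 cm³/s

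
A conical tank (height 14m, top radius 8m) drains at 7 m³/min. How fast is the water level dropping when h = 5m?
343/(400π) ≈ 0.273 m/min

r/h = 8/14, so r = (4/7)h
V = (1/3)πr²h = (1/3)π((4/7)h)²h = (16/147)πh³
dV/dh = (16/49)πh²
dh/dt = (dV/dt)/(dV/dh) = -7/((16/49)π·5²) = -343/(400π) m/min
The level is dropping at 343/(400π) ≈ 0.273 m/min.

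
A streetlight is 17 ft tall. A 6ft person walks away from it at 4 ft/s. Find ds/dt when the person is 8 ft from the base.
24/11 ft/s

By similar triangles: 17/(x+s) = 6/s
Solving: s = 6x/11
ds/dt = 6/11 · dx/dt = 6/11 · 4 = 24/11 ft/s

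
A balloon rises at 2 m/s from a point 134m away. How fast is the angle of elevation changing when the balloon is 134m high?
0.007463 rad/s

tan(θ) = y/134
sec²(θ) · dθ/dt = (1/134) · dy/dt
dθ/dt = cos²(θ)/134 · 2 = 134/(134² + 134²) · 2
dθ/dt = 0.007463 rad/s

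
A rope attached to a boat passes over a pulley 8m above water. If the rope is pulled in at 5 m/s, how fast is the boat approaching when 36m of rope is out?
45√77/77 ≈ 5.128 m/s

rope² = x² + 8²
x = √(36² - 8²) = 4√77
dx/dt = (rope/x) · d(rope)/dt = (36/(4√77)) · (-5) = -45√77/77 m/s
The boat approaches at 45√77/77 ≈ 5.128 m/s.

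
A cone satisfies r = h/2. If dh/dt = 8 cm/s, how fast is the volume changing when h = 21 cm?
882π cm³/s

V = (1/3)π(h/2)²h = πh³/12
dV/dt = πh²/4 · 8
At h = 21: dV/dt = 882π cm³/s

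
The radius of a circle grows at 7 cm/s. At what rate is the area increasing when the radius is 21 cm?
294π cm²/s

A = πr²
dA/dt = 2πr · dr/dt = 2π(21)(7) = 294π cm²/s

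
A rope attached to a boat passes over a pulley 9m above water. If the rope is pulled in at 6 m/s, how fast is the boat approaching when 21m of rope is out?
21√10/10 ≈ 6.641 m/s

rope² = x² + 9²
x = √(21² - 9²) = 6√10
dx/dt = (rope/x) · d(rope)/dt = (21/(6√10)) · (-6) = -21√10/10 m/s
The boat approaches at 21√10/10 ≈ 6.641 m/s.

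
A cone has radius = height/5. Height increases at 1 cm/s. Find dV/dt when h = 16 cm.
256π/25 cm³/s

V = (1/3)π(h/5)²h = πh³/75
dV/dt = πh²/25 · 1
At h = 16: dV/dt = 256π/25 cm³/s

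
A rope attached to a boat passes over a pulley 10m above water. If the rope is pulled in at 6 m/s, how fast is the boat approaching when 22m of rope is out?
11√6/4 ≈ 6.736 m/s

rope² = x² + 10²
x = √(22² - 10²) = 8√6
dx/dt = (rope/x) · d(rope)/dt = (22/(8√6)) · (-6) = -11√6/4 m/s
The boat approaches at 11√6/4 ≈ 6.736 m/s.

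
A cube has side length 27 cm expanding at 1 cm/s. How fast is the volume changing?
2187 cm³/s

V = s³
dV/dt = 3s² · ds/dt = 3·27²·1 = 2187 cm³/s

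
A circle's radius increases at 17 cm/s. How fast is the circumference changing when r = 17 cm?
34π cm/s

C = 2πr
dC/dt = 2π · dr/dt = 2π · 17 = 34π cm/s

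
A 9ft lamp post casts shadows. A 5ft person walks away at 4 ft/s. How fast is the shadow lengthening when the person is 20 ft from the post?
5 ft/s

By similar triangles: 9/(x+s) = 5/s
Solving: s = 5x/4
ds/dt = 5/4 · dx/dt = 5/4 · 4 = 5 ft/s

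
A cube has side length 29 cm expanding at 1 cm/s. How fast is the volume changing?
2523 cm³/s

V = s³
dV/dt = 3s² · ds/dt = 3·29²·1 = 2523 cm³/s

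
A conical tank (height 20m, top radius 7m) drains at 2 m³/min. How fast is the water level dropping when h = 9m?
800/(3969π) ≈ 0.06416 m/min

r/h = 7/20, so r = (7/20)h
V = (1/3)πr²h = (1/3)π((7/20)h)²h = (49/1200)πh³
dV/dh = (49/400)πh²
dh/dt = (dV/dt)/(dV/dh) = -2/((49/400)π·9²) = -800/(3969π) m/min
The level is dropping at 800/(3969π) ≈ 0.06416 m/min.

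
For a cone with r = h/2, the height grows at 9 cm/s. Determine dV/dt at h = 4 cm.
36π cm³/s

V = (1/3)π(h/2)²h = πh³/12
dV/dt = πh²/4 · 9
At h = 4: dV/dt = 36π cm³/s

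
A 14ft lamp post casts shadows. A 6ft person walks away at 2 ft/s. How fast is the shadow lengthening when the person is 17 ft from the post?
3/2 ft/s

By similar triangles: 14/(x+s) = 6/s
Solving: s = 6x/8
ds/dt = 6/8 · dx/dt = 3/4 · 2 = 3/2 ft/s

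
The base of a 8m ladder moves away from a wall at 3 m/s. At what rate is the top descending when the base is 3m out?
9√55/55 ≈ 1.214 m/s

x² + y² = 8²
2x·dx/dt + 2y·dy/dt = 0
dy/dt = -x/y · dx/dt = -3/√55 · 3 = -9√55/55 m/s
The top is descending at 9√55/55 ≈ 1.214 m/s.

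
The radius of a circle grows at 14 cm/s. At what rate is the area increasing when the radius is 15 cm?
420π cm²/s

A = πr²
dA/dt = 2πr · dr/dt = 2π(15)(14) = 420π cm²/s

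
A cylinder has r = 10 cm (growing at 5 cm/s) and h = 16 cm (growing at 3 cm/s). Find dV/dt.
1900π cm³/s

V = πr²h
dV/dt = 2πrh·dr/dt + πr²·dh/dt
= 2π(10)(16)(5) + π(10)²(3)
= 1900π cm³/s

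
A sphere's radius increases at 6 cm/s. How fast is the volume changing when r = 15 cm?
5400π cm³/s

V = (4/3)πr³
dV/dt = dV/dr · dr/dt = 4πr² · 6
At r = 15: dV/dt = 5400π cm³/s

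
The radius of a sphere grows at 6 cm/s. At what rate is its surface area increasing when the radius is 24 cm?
1152π cm²/s

S = 4πr²
dS/dt = dS/dr · dr/dt = 8πr · 6
At r = 24: dS/dt = 1152π cm²/s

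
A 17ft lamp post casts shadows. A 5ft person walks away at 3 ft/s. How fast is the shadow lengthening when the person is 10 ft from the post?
5/4 ft/s

By similar triangles: 17/(x+s) = 5/s
Solving: s = 5x/12
ds/dt = 5/12 · dx/dt = 5/12 · 3 = 5/4 ft/s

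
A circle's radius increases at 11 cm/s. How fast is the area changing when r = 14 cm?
308π cm²/s

A = πr²
dA/dt = 2πr · dr/dt = 2π(14)(11) = 308π cm²/s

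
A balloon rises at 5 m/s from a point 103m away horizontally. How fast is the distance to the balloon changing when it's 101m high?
101√20810/4162 ≈ 3.501 m/s

z² = 103² + y²
z = √(103² + 101²) = √20810
dz/dt = y/z · dy/dt = 101/√20810 · 5 = 101√20810/4162 ≈ 3.501 m/s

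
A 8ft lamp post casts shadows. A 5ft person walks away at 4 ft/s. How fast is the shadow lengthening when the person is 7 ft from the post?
20/3 ft/s

By similar triangles: 8/(x+s) = 5/s
Solving: s = 5x/3
ds/dt = 5/3 · dx/dt = 5/3 · 4 = 20/3 ft/s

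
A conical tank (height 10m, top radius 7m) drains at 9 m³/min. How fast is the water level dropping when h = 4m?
225/(196π) ≈ 0.3654 m/min

r/h = 7/10, so r = (7/10)h
V = (1/3)πr²h = (1/3)π((7/10)h)²h = (49/300)πh³
dV/dh = (49/100)πh²
dh/dt = (dV/dt)/(dV/dh) = -9/((49/100)π·4²) = -225/(196π) m/min
The level is dropping at 225/(196π) ≈ 0.3654 m/min.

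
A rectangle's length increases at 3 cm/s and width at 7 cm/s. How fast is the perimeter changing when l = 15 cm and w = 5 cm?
20 cm/s

P = 2(l + w)
dP/dt = 2(dl/dt + dw/dt) = 2(3 + 7) = 20 cm/s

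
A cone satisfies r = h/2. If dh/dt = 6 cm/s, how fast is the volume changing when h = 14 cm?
294π cm³/s

V = (1/3)π(h/2)²h = πh³/12
dV/dt = πh²/4 · 6
At h = 14: dV/dt = 294π cm³/s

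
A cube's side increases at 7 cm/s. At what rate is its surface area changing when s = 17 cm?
1428 cm²/s

A = 6s²
dA/dt = 12s · ds/dt = 12·17·7 = 1428 cm²/s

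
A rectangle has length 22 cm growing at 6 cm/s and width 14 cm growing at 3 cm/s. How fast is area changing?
150 cm²/s

A = lw
dA/dt = w·dl/dt + l·dw/dt = 14·6 + 22·3 = 150 cm²/s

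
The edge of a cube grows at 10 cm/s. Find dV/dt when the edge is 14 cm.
5880 cm³/s

V = s³
dV/dt = 3s² · ds/dt = 3·14²·10 = 5880 cm³/s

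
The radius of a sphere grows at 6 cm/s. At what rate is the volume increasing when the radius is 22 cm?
11616π cm³/s

V = (4/3)πr³
dV/dt = dV/dr · dr/dt = 4πr² · 6
At r = 22: dV/dt = 11616π cm³/s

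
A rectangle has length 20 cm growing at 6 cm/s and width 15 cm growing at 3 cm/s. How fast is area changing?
150 cm²/s

A = lw
dA/dt = w·dl/dt + l·dw/dt = 15·6 + 20·3 = 150 cm²/s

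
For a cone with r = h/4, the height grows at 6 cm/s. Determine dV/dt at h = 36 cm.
486π cm³/s

V = (1/3)π(h/4)²h = πh³/48
dV/dt = πh²/16 · 6
At h = 36: dV/dt = 486π cm³/s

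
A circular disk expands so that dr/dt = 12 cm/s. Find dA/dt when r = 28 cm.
672π cm²/s

A = πr²
dA/dt = 2πr · dr/dt = 2π(28)(12) = 672π cm²/s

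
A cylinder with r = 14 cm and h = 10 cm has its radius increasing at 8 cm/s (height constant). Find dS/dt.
608π cm²/s

S = 2πrh + 2πr² (lateral + bases)
dS/dt = (2πh + 4πr)·dr/dt = (2π·10 + 4π·14)·8
= 608π cm²/s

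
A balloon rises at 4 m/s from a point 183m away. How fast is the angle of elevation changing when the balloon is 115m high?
0.01567 rad/s

tan(θ) = y/183
sec²(θ) · dθ/dt = (1/183) · dy/dt
dθ/dt = cos²(θ)/183 · 4 = 183/(183² + 115²) · 4
dθ/dt = 0.01567 rad/s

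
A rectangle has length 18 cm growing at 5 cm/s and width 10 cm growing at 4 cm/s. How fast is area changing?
122 cm²/s

A = lw
dA/dt = w·dl/dt + l·dw/dt = 10·5 + 18·4 = 122 cm²/s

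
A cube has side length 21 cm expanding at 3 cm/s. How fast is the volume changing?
3969 cm³/s

V = s³
dV/dt = 3s² · ds/dt = 3·21²·3 = 3969 cm³/s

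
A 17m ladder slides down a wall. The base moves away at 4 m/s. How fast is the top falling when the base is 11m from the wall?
11√42/21 ≈ 3.395 m/s

x² + y² = 17²
2x·dx/dt + 2y·dy/dt = 0
dy/dt = -x/y · dx/dt = -11/(2√42) · 4 = -11√42/21 m/s
The top is descending at 11√42/21 ≈ 3.395 m/s.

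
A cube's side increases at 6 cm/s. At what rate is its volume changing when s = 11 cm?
2178 cm³/s

V = s³
dV/dt = 3s² · ds/dt = 3·11²·6 = 2178 cm³/s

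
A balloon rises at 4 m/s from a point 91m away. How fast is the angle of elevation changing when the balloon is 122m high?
0.015713 rad/s

tan(θ) = y/91
sec²(θ) · dθ/dt = (1/91) · dy/dt
dθ/dt = cos²(θ)/91 · 4 = 91/(91² + 122²) · 4
dθ/dt = 0.015713 rad/s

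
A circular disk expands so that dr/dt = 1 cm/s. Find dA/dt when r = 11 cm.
22π cm²/s

A = πr²
dA/dt = 2πr · dr/dt = 2π(11)(1) = 22π cm²/s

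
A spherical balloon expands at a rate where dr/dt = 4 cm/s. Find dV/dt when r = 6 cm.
576π cm³/s

V = (4/3)πr³
dV/dt = dV/dr · dr/dt = 4πr² · 4
At r = 6: dV/dt = 576π cm³/s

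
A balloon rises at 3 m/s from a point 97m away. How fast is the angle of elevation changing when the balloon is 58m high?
0.022782 rad/s

tan(θ) = y/97
sec²(θ) · dθ/dt = (1/97) · dy/dt
dθ/dt = cos²(θ)/97 · 3 = 97/(97² + 58²) · 3
dθ/dt = 0.022782 rad/s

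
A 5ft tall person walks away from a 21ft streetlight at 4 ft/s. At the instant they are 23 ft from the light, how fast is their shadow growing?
5/4 ft/s

By similar triangles: 21/(x+s) = 5/s
Solving: s = 5x/16
ds/dt = 5/16 · dx/dt = 5/16 · 4 = 5/4 ft/s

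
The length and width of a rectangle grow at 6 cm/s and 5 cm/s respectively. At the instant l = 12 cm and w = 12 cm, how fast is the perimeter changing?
22 cm/s

P = 2(l + w)
dP/dt = 2(dl/dt + dw/dt) = 2(6 + 5) = 22 cm/s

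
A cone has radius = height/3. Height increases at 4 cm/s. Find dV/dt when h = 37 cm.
5476π/9 cm³/s

V = (1/3)π(h/3)²h = πh³/27
dV/dt = πh²/9 · 4
At h = 37: dV/dt = 5476π/9 cm³/s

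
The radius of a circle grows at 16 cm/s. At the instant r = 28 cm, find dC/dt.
32π cm/s

C = 2πr
dC/dt = 2π · dr/dt = 2π · 16 = 32π cm/s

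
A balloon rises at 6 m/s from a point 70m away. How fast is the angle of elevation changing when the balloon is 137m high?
0.017745 rad/s

tan(θ) = y/70
sec²(θ) · dθ/dt = (1/70) · dy/dt
dθ/dt = cos²(θ)/70 · 6 = 70/(70² + 137²) · 6
dθ/dt = 0.017745 rad/s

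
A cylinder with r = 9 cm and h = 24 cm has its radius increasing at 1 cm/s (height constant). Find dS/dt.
84π cm²/s

S = 2πrh + 2πr² (lateral + bases)
dS/dt = (2πh + 4πr)·dr/dt = (2π·24 + 4π·9)·1
= 84π cm²/s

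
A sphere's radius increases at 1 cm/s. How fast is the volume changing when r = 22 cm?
1936π cm³/s

V = (4/3)πr³
dV/dt = dV/dr · dr/dt = 4πr² · 1
At r = 22: dV/dt = 1936π cm³/s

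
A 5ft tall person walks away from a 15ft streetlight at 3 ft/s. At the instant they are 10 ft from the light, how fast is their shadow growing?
3/2 ft/s

By similar triangles: 15/(x+s) = 5/s
Solving: s = 5x/10
ds/dt = 5/10 · dx/dt = 1/2 · 3 = 3/2 ft/s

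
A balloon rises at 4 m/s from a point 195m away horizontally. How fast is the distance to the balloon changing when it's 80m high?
64√1777/1777 ≈ 1.518 m/s

z² = 195² + y²
z = √(195² + 80²) = 5√1777
dz/dt = y/z · dy/dt = 80/(5√1777) · 4 = 64√1777/1777 ≈ 1.518 m/s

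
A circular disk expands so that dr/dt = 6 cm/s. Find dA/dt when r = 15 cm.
180π cm²/s

A = πr²
dA/dt = 2πr · dr/dt = 2π(15)(6) = 180π cm²/s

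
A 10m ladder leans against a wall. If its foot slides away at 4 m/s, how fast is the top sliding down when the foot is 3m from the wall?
12√91/91 ≈ 1.258 m/s

x² + y² = 10²
2x·dx/dt + 2y·dy/dt = 0
dy/dt = -x/y · dx/dt = -3/√91 · 4 = -12√91/91 m/s
The top is descending at 12√91/91 ≈ 1.258 m/s.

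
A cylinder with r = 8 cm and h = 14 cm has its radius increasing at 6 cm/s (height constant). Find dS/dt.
360π cm²/s

S = 2πrh + 2πr² (lateral + bases)
dS/dt = (2πh + 4πr)·dr/dt = (2π·14 + 4π·8)·6
= 360π cm²/s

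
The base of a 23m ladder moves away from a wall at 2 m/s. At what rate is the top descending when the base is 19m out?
19√42/42 ≈ 2.932 m/s

x² + y² = 23²
2x·dx/dt + 2y·dy/dt = 0
dy/dt = -x/y · dx/dt = -19/(2√42) · 2 = -19√42/42 m/s
The top is descending at 19√42/42 ≈ 2.932 m/s.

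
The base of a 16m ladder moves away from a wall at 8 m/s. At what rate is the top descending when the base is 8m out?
8√3/3 ≈ 4.619 m/s

x² + y² = 16²
2x·dx/dt + 2y·dy/dt = 0
dy/dt = -x/y · dx/dt = -8/(8√3) · 8 = -8√3/3 m/s
The top is descending at 8√3/3 ≈ 4.619 m/s.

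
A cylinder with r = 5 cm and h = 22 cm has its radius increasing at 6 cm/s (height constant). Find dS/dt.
384π cm²/s

S = 2πrh + 2πr² (lateral + bases)
dS/dt = (2πh + 4πr)·dr/dt = (2π·22 + 4π·5)·6
= 384π cm²/s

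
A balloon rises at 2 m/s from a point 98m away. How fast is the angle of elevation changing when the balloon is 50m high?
0.016193 rad/s

tan(θ) = y/98
sec²(θ) · dθ/dt = (1/98) · dy/dt
dθ/dt = cos²(θ)/98 · 2 = 98/(98² + 50²) · 2
dθ/dt = 0.016193 rad/s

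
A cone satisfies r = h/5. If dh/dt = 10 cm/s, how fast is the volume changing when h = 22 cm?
968π/5 cm³/s

V = (1/3)π(h/5)²h = πh³/75
dV/dt = πh²/25 · 10
At h = 22: dV/dt = 968π/5 cm³/s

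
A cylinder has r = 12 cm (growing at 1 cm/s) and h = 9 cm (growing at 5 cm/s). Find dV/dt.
936π cm³/s

V = πr²h
dV/dt = 2πrh·dr/dt + πr²·dh/dt
= 2π(12)(9)(1) + π(12)²(5)
= 936π cm³/s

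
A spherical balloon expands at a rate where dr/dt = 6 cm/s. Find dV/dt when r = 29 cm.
20184π cm³/s

V = (4/3)πr³
dV/dt = dV/dr · dr/dt = 4πr² · 6
At r = 29: dV/dt = 20184π cm³/s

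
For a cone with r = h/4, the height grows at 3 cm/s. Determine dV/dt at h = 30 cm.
675π/4 cm³/s

V = (1/3)π(h/4)²h = πh³/48
dV/dt = πh²/16 · 3
At h = 30: dV/dt = 675π/4 cm³/s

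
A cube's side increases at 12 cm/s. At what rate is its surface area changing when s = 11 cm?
1584 cm²/s

A = 6s²
dA/dt = 12s · ds/dt = 12·11·12 = 1584 cm²/s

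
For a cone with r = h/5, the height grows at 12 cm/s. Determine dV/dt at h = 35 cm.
588π cm³/s

V = (1/3)π(h/5)²h = πh³/75
dV/dt = πh²/25 · 12
At h = 35: dV/dt = 588π cm³/s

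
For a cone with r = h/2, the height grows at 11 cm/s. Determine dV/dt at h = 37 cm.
15059π/4 cm³/s

V = (1/3)π(h/2)²h = πh³/12
dV/dt = πh²/4 · 11
At h = 37: dV/dt = 15059π/4 cm³/s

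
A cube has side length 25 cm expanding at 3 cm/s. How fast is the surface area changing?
900 cm²/s

A = 6s²
dA/dt = 12s · ds/dt = 12·25·3 = 900 cm²/s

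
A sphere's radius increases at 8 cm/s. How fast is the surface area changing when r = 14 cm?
896π cm²/s

S = 4πr²
dS/dt = dS/dr · dr/dt = 8πr · 8
At r = 14: dS/dt = 896π cm²/s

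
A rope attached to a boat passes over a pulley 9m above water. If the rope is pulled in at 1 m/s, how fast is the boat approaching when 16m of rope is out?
16√7/35 ≈ 1.209 m/s

rope² = x² + 9²
x = √(16² - 9²) = 5√7
dx/dt = (rope/x) · d(rope)/dt = (16/(5√7)) · (-1) = -16√7/35 m/s
The boat approaches at 16√7/35 ≈ 1.209 m/s.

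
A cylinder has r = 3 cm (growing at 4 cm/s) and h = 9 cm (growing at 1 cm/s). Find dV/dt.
225π cm³/s

V = πr²h
dV/dt = 2πrh·dr/dt + πr²·dh/dt
= 2π(3)(9)(4) + π(3)²(1)
= 225π cm³/s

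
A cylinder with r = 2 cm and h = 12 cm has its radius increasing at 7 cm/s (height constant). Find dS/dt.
224π cm²/s

S = 2πrh + 2πr² (lateral + bases)
dS/dt = (2πh + 4πr)·dr/dt = (2π·12 + 4π·2)·7
= 224π cm²/s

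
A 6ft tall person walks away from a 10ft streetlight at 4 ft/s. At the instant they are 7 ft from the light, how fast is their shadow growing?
6 ft/s

By similar triangles: 10/(x+s) = 6/s
Solving: s = 6x/4
ds/dt = 6/4 · dx/dt = 3/2 · 4 = 6 ft/s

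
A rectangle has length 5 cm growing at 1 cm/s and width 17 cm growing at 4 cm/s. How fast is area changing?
37 cm²/s

A = lw
dA/dt = w·dl/dt + l·dw/dt = 17·1 + 5·4 = 37 cm²/s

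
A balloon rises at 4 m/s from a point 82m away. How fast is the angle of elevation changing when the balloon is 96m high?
0.020577 rad/s

tan(θ) = y/82
sec²(θ) · dθ/dt = (1/82) · dy/dt
dθ/dt = cos²(θ)/82 · 4 = 82/(82² + 96²) · 4
dθ/dt = 0.020577 rad/s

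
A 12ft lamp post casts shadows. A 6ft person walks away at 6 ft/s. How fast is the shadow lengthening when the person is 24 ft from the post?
6 ft/s

By similar triangles: 12/(x+s) = 6/s
Solving: s = 6x/6
ds/dt = 6/6 · dx/dt = 1 · 6 = 6 ft/s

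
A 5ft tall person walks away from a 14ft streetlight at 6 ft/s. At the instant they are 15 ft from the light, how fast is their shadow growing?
10/3 ft/s

By similar triangles: 14/(x+s) = 5/s
Solving: s = 5x/9
ds/dt = 5/9 · dx/dt = 5/9 · 6 = 10/3 ft/s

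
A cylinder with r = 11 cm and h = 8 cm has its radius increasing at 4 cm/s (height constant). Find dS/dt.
240π cm²/s

S = 2πrh + 2πr² (lateral + bases)
dS/dt = (2πh + 4πr)·dr/dt = (2π·8 + 4π·11)·4
= 240π cm²/s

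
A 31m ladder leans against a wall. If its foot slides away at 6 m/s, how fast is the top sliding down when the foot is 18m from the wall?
108√13/91 ≈ 4.279 m/s

x² + y² = 31²
2x·dx/dt + 2y·dy/dt = 0
dy/dt = -x/y · dx/dt = -18/(7√13) · 6 = -108√13/91 m/s
The top is descending at 108√13/91 ≈ 4.279 m/s.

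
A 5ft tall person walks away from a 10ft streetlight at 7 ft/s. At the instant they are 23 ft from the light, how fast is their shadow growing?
7 ft/s

By similar triangles: 10/(x+s) = 5/s
Solving: s = 5x/5
ds/dt = 5/5 · dx/dt = 1 · 7 = 7 ft/s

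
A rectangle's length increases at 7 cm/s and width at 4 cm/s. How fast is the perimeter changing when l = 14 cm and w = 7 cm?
22 cm/s

P = 2(l + w)
dP/dt = 2(dl/dt + dw/dt) = 2(7 + 4) = 22 cm/s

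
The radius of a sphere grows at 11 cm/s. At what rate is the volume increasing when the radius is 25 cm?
27500π cm³/s

V = (4/3)πr³
dV/dt = dV/dr · dr/dt = 4πr² · 11
At r = 25: dV/dt = 27500π cm³/s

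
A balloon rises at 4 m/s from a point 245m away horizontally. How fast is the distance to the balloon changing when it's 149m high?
298√82226/41113 ≈ 2.078 m/s

z² = 245² + y²
z = √(245² + 149²) = √82226
dz/dt = y/z · dy/dt = 149/√82226 · 4 = 298√82226/41113 ≈ 2.078 m/s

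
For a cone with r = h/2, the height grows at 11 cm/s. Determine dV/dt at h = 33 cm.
11979π/4 cm³/s

V = (1/3)π(h/2)²h = πh³/12
dV/dt = πh²/4 · 11
At h = 33: dV/dt = 11979π/4 cm³/s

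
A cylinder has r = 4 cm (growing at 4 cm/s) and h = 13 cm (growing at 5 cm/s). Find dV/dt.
496π cm³/s

V = πr²h
dV/dt = 2πrh·dr/dt + πr²·dh/dt
= 2π(4)(13)(4) + π(4)²(5)
= 496π cm³/s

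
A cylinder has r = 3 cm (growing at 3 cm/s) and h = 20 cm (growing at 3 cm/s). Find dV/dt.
387π cm³/s

V = πr²h
dV/dt = 2πrh·dr/dt + πr²·dh/dt
= 2π(3)(20)(3) + π(3)²(3)
= 387π cm³/s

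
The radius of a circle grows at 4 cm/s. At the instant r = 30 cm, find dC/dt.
8π cm/s

C = 2πr
dC/dt = 2π · dr/dt = 2π · 4 = 8π cm/s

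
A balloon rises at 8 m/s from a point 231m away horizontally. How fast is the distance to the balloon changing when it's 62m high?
496√57205/57205 ≈ 2.074 m/s

z² = 231² + y²
z = √(231² + 62²) = √57205
dz/dt = y/z · dy/dt = 62/√57205 · 8 = 496√57205/57205 ≈ 2.074 m/s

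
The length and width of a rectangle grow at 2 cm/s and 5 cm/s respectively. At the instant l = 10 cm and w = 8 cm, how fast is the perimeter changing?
14 cm/s

P = 2(l + w)
dP/dt = 2(dl/dt + dw/dt) = 2(2 + 5) = 14 cm/s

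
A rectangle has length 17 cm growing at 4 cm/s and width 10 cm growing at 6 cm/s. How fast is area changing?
142 cm²/s

A = lw
dA/dt = w·dl/dt + l·dw/dt = 10·4 + 17·6 = 142 cm²/s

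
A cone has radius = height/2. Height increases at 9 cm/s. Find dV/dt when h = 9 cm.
729π/4 cm³/s

V = (1/3)π(h/2)²h = πh³/12
dV/dt = πh²/4 · 9
At h = 9: dV/dt = 729π/4 cm³/s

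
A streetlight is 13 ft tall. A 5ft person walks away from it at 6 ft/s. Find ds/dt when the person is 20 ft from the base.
15/4 ft/s

By similar triangles: 13/(x+s) = 5/s
Solving: s = 5x/8
ds/dt = 5/8 · dx/dt = 5/8 · 6 = 15/4 ft/s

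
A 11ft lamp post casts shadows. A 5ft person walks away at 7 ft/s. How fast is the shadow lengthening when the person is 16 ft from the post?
35/6 ft/s

By similar triangles: 11/(x+s) = 5/s
Solving: s = 5x/6
ds/dt = 5/6 · dx/dt = 5/6 · 7 = 35/6 ft/s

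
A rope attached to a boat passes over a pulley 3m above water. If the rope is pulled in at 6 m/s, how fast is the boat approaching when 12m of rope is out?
8√15/5 ≈ 6.197 m/s

rope² = x² + 3²
x = √(12² - 3²) = 3√15
dx/dt = (rope/x) · d(rope)/dt = (12/(3√15)) · (-6) = -8√15/5 m/s
The boat approaches at 8√15/5 ≈ 6.197 m/s.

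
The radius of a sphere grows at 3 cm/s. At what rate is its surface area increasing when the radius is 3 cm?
72π cm²/s

S = 4πr²
dS/dt = dS/dr · dr/dt = 8πr · 3
At r = 3: dS/dt = 72π cm²/s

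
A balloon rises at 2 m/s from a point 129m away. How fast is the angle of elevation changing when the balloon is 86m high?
0.010733 rad/s

tan(θ) = y/129
sec²(θ) · dθ/dt = (1/129) · dy/dt
dθ/dt = cos²(θ)/129 · 2 = 129/(129² + 86²) · 2
dθ/dt = 0.010733 rad/s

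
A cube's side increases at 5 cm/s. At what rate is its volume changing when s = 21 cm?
6615 cm³/s

V = s³
dV/dt = 3s² · ds/dt = 3·21²·5 = 6615 cm³/s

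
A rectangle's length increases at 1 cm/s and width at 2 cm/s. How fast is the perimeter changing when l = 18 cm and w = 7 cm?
6 cm/s

P = 2(l + w)
dP/dt = 2(dl/dt + dw/dt) = 2(1 + 2) = 6 cm/s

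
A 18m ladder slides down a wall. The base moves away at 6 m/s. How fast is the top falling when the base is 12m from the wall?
12√5/5 ≈ 5.367 m/s

x² + y² = 18²
2x·dx/dt + 2y·dy/dt = 0
dy/dt = -x/y · dx/dt = -12/(6√5) · 6 = -12√5/5 m/s
The top is descending at 12√5/5 ≈ 5.367 m/s.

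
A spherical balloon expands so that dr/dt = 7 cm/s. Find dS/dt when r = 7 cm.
392π cm²/s

S = 4πr²
dS/dt = dS/dr · dr/dt = 8πr · 7
At r = 7: dS/dt = 392π cm²/s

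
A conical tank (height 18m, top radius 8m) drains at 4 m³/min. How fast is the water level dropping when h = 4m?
81/(64π) ≈ 0.4029 m/min

r/h = 8/18, so r = (4/9)h
V = (1/3)πr²h = (1/3)π((4/9)h)²h = (16/243)πh³
dV/dh = (16/81)πh²
dh/dt = (dV/dt)/(dV/dh) = -4/((16/81)π·4²) = -81/(64π) m/min
The level is dropping at 81/(64π) ≈ 0.4029 m/min.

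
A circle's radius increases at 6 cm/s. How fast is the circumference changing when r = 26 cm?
12π cm/s

C = 2πr
dC/dt = 2π · dr/dt = 2π · 6 = 12π cm/s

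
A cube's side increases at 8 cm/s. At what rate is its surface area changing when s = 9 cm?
864 cm²/s

A = 6s²
dA/dt = 12s · ds/dt = 12·9·8 = 864 cm²/s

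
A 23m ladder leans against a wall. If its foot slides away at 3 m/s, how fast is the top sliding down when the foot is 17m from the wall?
17√15/20 ≈ 3.292 m/s

x² + y² = 23²
2x·dx/dt + 2y·dy/dt = 0
dy/dt = -x/y · dx/dt = -17/(4√15) · 3 = -17√15/20 m/s
The top is descending at 17√15/20 ≈ 3.292 m/s.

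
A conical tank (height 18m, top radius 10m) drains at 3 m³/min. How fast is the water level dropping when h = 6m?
27/(100π) ≈ 0.08594 m/min

r/h = 10/18, so r = (5/9)h
V = (1/3)πr²h = (1/3)π((5/9)h)²h = (25/243)πh³
dV/dh = (25/81)πh²
dh/dt = (dV/dt)/(dV/dh) = -3/((25/81)π·6²) = -27/(100π) m/min
The level is dropping at 27/(100π) ≈ 0.08594 m/min.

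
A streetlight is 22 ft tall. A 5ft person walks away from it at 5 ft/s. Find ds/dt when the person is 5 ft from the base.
25/17 ft/s

By similar triangles: 22/(x+s) = 5/s
Solving: s = 5x/17
ds/dt = 5/17 · dx/dt = 5/17 · 5 = 25/17 ft/s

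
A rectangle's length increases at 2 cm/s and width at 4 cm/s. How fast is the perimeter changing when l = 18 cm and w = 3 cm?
12 cm/s

P = 2(l + w)
dP/dt = 2(dl/dt + dw/dt) = 2(2 + 4) = 12 cm/s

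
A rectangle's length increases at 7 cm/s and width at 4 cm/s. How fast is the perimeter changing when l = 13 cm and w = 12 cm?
22 cm/s

P = 2(l + w)
dP/dt = 2(dl/dt + dw/dt) = 2(7 + 4) = 22 cm/s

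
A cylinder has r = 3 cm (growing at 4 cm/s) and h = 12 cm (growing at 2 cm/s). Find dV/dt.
306π cm³/s

V = πr²h
dV/dt = 2πrh·dr/dt + πr²·dh/dt
= 2π(3)(12)(4) + π(3)²(2)
= 306π cm³/s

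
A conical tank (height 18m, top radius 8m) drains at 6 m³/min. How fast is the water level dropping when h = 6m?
27/(32π) ≈ 0.2686 m/min

r/h = 8/18, so r = (4/9)h
V = (1/3)πr²h = (1/3)π((4/9)h)²h = (16/243)πh³
dV/dh = (16/81)πh²
dh/dt = (dV/dt)/(dV/dh) = -6/((16/81)π·6²) = -27/(32π) m/min
The level is dropping at 27/(32π) ≈ 0.2686 m/min.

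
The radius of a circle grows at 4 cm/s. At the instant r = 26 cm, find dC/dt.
8π cm/s

C = 2πr
dC/dt = 2π · dr/dt = 2π · 4 = 8π cm/s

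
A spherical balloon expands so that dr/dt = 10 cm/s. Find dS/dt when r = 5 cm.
400π cm²/s

S = 4πr²
dS/dt = dS/dr · dr/dt = 8πr · 10
At r = 5: dS/dt = 400π cm²/s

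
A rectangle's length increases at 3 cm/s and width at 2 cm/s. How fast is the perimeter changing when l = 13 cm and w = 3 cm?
10 cm/s

P = 2(l + w)
dP/dt = 2(dl/dt + dw/dt) = 2(3 + 2) = 10 cm/s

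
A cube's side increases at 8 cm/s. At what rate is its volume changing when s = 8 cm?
1536 cm³/s

V = s³
dV/dt = 3s² · ds/dt = 3·8²·8 = 1536 cm³/s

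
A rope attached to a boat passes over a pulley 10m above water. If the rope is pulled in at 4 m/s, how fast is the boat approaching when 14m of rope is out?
7√6/3 ≈ 5.715 m/s

rope² = x² + 10²
x = √(14² - 10²) = 4√6
dx/dt = (rope/x) · d(rope)/dt = (14/(4√6)) · (-4) = -7√6/3 m/s
The boat approaches at 7√6/3 ≈ 5.715 m/s.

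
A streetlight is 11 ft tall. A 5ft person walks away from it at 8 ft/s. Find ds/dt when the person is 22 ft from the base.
20/3 ft/s

By similar triangles: 11/(x+s) = 5/s
Solving: s = 5x/6
ds/dt = 5/6 · dx/dt = 5/6 · 8 = 20/3 ft/s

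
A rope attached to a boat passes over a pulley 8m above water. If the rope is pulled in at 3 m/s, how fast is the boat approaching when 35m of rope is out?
35√129/129 ≈ 3.082 m/s

rope² = x² + 8²
x = √(35² - 8²) = 3√129
dx/dt = (rope/x) · d(rope)/dt = (35/(3√129)) · (-3) = -35√129/129 m/s
The boat approaches at 35√129/129 ≈ 3.082 m/s.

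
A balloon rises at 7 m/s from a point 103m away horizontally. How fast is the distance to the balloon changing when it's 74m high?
518√16085/16085 ≈ 4.084 m/s

z² = 103² + y²
z = √(103² + 74²) = √16085
dz/dt = y/z · dy/dt = 74/√16085 · 7 = 518√16085/16085 ≈ 4.084 m/s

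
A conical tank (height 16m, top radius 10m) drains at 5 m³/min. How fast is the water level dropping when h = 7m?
64/(245π) ≈ 0.08315 m/min

r/h = 10/16, so r = (5/8)h
V = (1/3)πr²h = (1/3)π((5/8)h)²h = (25/192)πh³
dV/dh = (25/64)πh²
dh/dt = (dV/dt)/(dV/dh) = -5/((25/64)π·7²) = -64/(245π) m/min
The level is dropping at 64/(245π) ≈ 0.08315 m/min.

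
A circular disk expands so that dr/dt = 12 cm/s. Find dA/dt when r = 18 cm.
432π cm²/s

A = πr²
dA/dt = 2πr · dr/dt = 2π(18)(12) = 432π cm²/s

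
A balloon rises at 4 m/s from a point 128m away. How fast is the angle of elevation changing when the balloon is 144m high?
0.013793 rad/s

tan(θ) = y/128
sec²(θ) · dθ/dt = (1/128) · dy/dt
dθ/dt = cos²(θ)/128 · 4 = 128/(128² + 144²) · 4
dθ/dt = 0.013793 rad/s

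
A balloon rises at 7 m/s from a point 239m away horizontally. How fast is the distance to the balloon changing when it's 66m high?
462√61477/61477 ≈ 1.863 m/s

z² = 239² + y²
z = √(239² + 66²) = √61477
dz/dt = y/z · dy/dt = 66/√61477 · 7 = 462√61477/61477 ≈ 1.863 m/s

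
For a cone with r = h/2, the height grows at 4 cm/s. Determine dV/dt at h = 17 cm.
289π cm³/s

V = (1/3)π(h/2)²h = πh³/12
dV/dt = πh²/4 · 4
At h = 17: dV/dt = 289π cm³/s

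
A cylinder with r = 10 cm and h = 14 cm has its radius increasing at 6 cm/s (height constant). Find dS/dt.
408π cm²/s

S = 2πrh + 2πr² (lateral + bases)
dS/dt = (2πh + 4πr)·dr/dt = (2π·14 + 4π·10)·6
= 408π cm²/s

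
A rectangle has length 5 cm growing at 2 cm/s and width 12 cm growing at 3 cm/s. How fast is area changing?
39 cm²/s

A = lw
dA/dt = w·dl/dt + l·dw/dt = 12·2 + 5·3 = 39 cm²/s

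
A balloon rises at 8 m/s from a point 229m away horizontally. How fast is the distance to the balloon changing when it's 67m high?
268√56930/28465 ≈ 2.246 m/s

z² = 229² + y²
z = √(229² + 67²) = √56930
dz/dt = y/z · dy/dt = 67/√56930 · 8 = 268√56930/28465 ≈ 2.246 m/s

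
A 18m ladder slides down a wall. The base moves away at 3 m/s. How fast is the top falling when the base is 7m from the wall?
21√11/55 ≈ 1.266 m/s

x² + y² = 18²
2x·dx/dt + 2y·dy/dt = 0
dy/dt = -x/y · dx/dt = -7/(5√11) · 3 = -21√11/55 m/s
The top is descending at 21√11/55 ≈ 1.266 m/s.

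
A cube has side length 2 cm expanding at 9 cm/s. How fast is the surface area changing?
216 cm²/s

A = 6s²
dA/dt = 12s · ds/dt = 12·2·9 = 216 cm²/s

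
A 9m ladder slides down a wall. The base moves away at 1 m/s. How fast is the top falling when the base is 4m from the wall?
4√65/65 ≈ 0.4961 m/s

x² + y² = 9²
2x·dx/dt + 2y·dy/dt = 0
dy/dt = -x/y · dx/dt = -4/√65 · 1 = -4√65/65 m/s
The top is descending at 4√65/65 ≈ 0.4961 m/s.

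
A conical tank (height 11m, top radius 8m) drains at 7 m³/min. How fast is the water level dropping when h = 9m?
847/(5184π) ≈ 0.05201 m/min

r/h = 8/11, so r = (8/11)h
V = (1/3)πr²h = (1/3)π((8/11)h)²h = (64/363)πh³
dV/dh = (64/121)πh²
dh/dt = (dV/dt)/(dV/dh) = -7/((64/121)π·9²) = -847/(5184π) m/min
The level is dropping at 847/(5184π) ≈ 0.05201 m/min.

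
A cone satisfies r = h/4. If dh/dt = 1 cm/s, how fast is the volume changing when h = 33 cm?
1089π/16 cm³/s

V = (1/3)π(h/4)²h = πh³/48
dV/dt = πh²/16 · 1
At h = 33: dV/dt = 1089π/16 cm³/s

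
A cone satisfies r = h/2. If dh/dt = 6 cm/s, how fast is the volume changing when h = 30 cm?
1350π cm³/s

V = (1/3)π(h/2)²h = πh³/12
dV/dt = πh²/4 · 6
At h = 30: dV/dt = 1350π cm³/s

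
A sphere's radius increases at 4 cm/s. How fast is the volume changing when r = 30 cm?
14400π cm³/s

V = (4/3)πr³
dV/dt = dV/dr · dr/dt = 4πr² · 4
At r = 30: dV/dt = 14400π cm³/s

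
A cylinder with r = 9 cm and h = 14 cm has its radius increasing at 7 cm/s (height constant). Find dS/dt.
448π cm²/s

S = 2πrh + 2πr² (lateral + bases)
dS/dt = (2πh + 4πr)·dr/dt = (2π·14 + 4π·9)·7
= 448π cm²/s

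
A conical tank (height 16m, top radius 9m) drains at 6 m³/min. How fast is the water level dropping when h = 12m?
32/(243π) ≈ 0.04192 m/min

r/h = 9/16, so r = (9/16)h
V = (1/3)πr²h = (1/3)π((9/16)h)²h = (27/256)πh³
dV/dh = (81/256)πh²
dh/dt = (dV/dt)/(dV/dh) = -6/((81/256)π·12²) = -32/(243π) m/min
The level is dropping at 32/(243π) ≈ 0.04192 m/min.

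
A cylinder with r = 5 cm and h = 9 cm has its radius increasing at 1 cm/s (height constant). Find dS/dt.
38π cm²/s

S = 2πrh + 2πr² (lateral + bases)
dS/dt = (2πh + 4πr)·dr/dt = (2π·9 + 4π·5)·1
= 38π cm²/s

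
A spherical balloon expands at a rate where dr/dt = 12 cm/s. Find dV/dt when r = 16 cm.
12288π cm³/s

V = (4/3)πr³
dV/dt = dV/dr · dr/dt = 4πr² · 12
At r = 16: dV/dt = 12288π cm³/s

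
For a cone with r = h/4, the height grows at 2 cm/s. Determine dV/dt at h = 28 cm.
98π cm³/s

V = (1/3)π(h/4)²h = πh³/48
dV/dt = πh²/16 · 2
At h = 28: dV/dt = 98π cm³/s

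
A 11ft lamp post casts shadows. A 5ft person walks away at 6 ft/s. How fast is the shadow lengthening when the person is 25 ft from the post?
5 ft/s

By similar triangles: 11/(x+s) = 5/s
Solving: s = 5x/6
ds/dt = 5/6 · dx/dt = 5/6 · 6 = 5 ft/s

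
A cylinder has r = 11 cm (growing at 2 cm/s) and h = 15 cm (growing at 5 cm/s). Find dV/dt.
1265π cm³/s

V = πr²h
dV/dt = 2πrh·dr/dt + πr²·dh/dt
= 2π(11)(15)(2) + π(11)²(5)
= 1265π cm³/s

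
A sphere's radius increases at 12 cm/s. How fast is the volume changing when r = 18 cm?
15552π cm³/s

V = (4/3)πr³
dV/dt = dV/dr · dr/dt = 4πr² · 12
At r = 18: dV/dt = 15552π cm³/s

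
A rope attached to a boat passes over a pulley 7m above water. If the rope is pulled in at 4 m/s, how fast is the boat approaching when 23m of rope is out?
23√30/30 ≈ 4.199 m/s

rope² = x² + 7²
x = √(23² - 7²) = 4√30
dx/dt = (rope/x) · d(rope)/dt = (23/(4√30)) · (-4) = -23√30/30 m/s
The boat approaches at 23√30/30 ≈ 4.199 m/s.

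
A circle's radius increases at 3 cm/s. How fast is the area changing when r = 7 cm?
42π cm²/s

A = πr²
dA/dt = 2πr · dr/dt = 2π(7)(3) = 42π cm²/s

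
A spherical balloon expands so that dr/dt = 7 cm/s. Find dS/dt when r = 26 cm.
1456π cm²/s

S = 4πr²
dS/dt = dS/dr · dr/dt = 8πr · 7
At r = 26: dS/dt = 1456π cm²/s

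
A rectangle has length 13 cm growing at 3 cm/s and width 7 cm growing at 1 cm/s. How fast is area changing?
34 cm²/s

A = lw
dA/dt = w·dl/dt + l·dw/dt = 7·3 + 13·1 = 34 cm²/s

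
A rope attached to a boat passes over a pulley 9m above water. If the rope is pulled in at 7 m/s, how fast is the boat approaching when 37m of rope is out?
37√322/92 ≈ 7.217 m/s

rope² = x² + 9²
x = √(37² - 9²) = 2√322
dx/dt = (rope/x) · d(rope)/dt = (37/(2√322)) · (-7) = -37√322/92 m/s
The boat approaches at 37√322/92 ≈ 7.217 m/s.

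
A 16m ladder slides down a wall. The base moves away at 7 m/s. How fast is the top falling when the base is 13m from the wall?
91√87/87 ≈ 9.756 m/s

x² + y² = 16²
2x·dx/dt + 2y·dy/dt = 0
dy/dt = -x/y · dx/dt = -13/√87 · 7 = -91√87/87 m/s
The top is descending at 91√87/87 ≈ 9.756 m/s.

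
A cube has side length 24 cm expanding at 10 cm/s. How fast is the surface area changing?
2880 cm²/s

A = 6s²
dA/dt = 12s · ds/dt = 12·24·10 = 2880 cm²/s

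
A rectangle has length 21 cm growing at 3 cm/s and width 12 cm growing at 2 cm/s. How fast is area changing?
78 cm²/s

A = lw
dA/dt = w·dl/dt + l·dw/dt = 12·3 + 21·2 = 78 cm²/s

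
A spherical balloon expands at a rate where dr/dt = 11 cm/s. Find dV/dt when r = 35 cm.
53900π cm³/s

V = (4/3)πr³
dV/dt = dV/dr · dr/dt = 4πr² · 11
At r = 35: dV/dt = 53900π cm³/s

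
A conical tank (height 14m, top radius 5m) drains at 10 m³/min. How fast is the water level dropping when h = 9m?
392/(405π) ≈ 0.3081 m/min

r/h = 5/14, so r = (5/14)h
V = (1/3)πr²h = (1/3)π((5/14)h)²h = (25/588)πh³
dV/dh = (25/196)πh²
dh/dt = (dV/dt)/(dV/dh) = -10/((25/196)π·9²) = -392/(405π) m/min
The level is dropping at 392/(405π) ≈ 0.3081 m/min.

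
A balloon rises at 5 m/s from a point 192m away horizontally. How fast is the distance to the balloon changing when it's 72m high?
15√73/73 ≈ 1.756 m/s

z² = 192² + y²
z = √(192² + 72²) = 24√73
dz/dt = y/z · dy/dt = 72/(24√73) · 5 = 15√73/73 ≈ 1.756 m/s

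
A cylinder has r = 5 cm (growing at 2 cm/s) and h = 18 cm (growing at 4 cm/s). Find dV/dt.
460π cm³/s

V = πr²h
dV/dt = 2πrh·dr/dt + πr²·dh/dt
= 2π(5)(18)(2) + π(5)²(4)
= 460π cm³/s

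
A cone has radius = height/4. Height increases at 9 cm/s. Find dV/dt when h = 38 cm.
3249π/4 cm³/s

V = (1/3)π(h/4)²h = πh³/48
dV/dt = πh²/16 · 9
At h = 38: dV/dt = 3249π/4 cm³/s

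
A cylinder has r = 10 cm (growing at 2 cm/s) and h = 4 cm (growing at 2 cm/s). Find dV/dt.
360π cm³/s

V = πr²h
dV/dt = 2πrh·dr/dt + πr²·dh/dt
= 2π(10)(4)(2) + π(10)²(2)
= 360π cm³/s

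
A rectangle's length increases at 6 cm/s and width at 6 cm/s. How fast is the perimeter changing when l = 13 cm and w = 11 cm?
24 cm/s

P = 2(l + w)
dP/dt = 2(dl/dt + dw/dt) = 2(6 + 6) = 24 cm/s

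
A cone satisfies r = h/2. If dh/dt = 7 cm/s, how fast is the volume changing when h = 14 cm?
343π cm³/s

V = (1/3)π(h/2)²h = πh³/12
dV/dt = πh²/4 · 7
At h = 14: dV/dt = 343π cm³/s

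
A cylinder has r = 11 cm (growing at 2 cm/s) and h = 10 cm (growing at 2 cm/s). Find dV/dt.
682π cm³/s

V = πr²h
dV/dt = 2πrh·dr/dt + πr²·dh/dt
= 2π(11)(10)(2) + π(11)²(2)
= 682π cm³/s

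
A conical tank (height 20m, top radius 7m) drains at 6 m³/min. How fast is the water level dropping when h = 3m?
800/(147π) ≈ 1.732 m/min

r/h = 7/20, so r = (7/20)h
V = (1/3)πr²h = (1/3)π((7/20)h)²h = (49/1200)πh³
dV/dh = (49/400)πh²
dh/dt = (dV/dt)/(dV/dh) = -6/((49/400)π·3²) = -800/(147π) m/min
The level is dropping at 800/(147π) ≈ 1.732 m/min.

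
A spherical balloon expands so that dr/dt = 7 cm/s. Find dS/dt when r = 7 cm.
392π cm²/s

S = 4πr²
dS/dt = dS/dr · dr/dt = 8πr · 7
At r = 7: dS/dt = 392π cm²/s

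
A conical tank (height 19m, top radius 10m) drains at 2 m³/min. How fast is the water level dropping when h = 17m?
361/(14450π) ≈ 0.007952 m/min

r/h = 10/19, so r = (10/19)h
V = (1/3)πr²h = (1/3)π((10/19)h)²h = (100/1083)πh³
dV/dh = (100/361)πh²
dh/dt = (dV/dt)/(dV/dh) = -2/((100/361)π·17²) = -361/(14450π) m/min
The level is dropping at 361/(14450π) ≈ 0.007952 m/min.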